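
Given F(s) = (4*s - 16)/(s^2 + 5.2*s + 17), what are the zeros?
Set numerator = 0: 4*s - 16 = 0 → Zeros: 4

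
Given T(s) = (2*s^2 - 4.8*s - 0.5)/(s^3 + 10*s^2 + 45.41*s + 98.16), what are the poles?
Set denominator = 0: s^3 + 10*s^2 + 45.41*s + 98.16 = (s + 4.8)(s^2 + 5.2*s + 20.45) = 0 → Poles: -2.6 + 3.7j, -2.6 - 3.7j, -4.8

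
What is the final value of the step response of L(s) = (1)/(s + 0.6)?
FVT: lim_{t→∞} y(t) = lim_{s→0} s*Y(s) where Y(s) = L(s)/s.
= lim_{s→0} L(s) = L(0) = num(0)/den(0) = 1/0.6 = 1.667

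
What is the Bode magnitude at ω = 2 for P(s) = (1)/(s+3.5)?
Substitute s = j*2: P(j2) = 0.215385 - 0.123077j.
|P(j2)| = sqrt(Re² + Im²) = 0.2481.
20*log₁₀(0.2481) = -12.11 dB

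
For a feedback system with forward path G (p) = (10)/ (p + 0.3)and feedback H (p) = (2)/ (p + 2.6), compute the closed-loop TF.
Closed-loop T = G/(1+GH).
Numerator: G_num * H_den = 10*p + 26.
Denominator: G_den * H_den + G_num * H_num = (p^2 + 2.9*p + 0.78) + (20) = p^2 + 2.9*p + 20.78.
T(p) = (10*p + 26)/(p^2 + 2.9*p + 20.78)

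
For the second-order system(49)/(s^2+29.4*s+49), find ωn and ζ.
Standard form: ωn²/(s²+2ζωn·s+ωn²).
const=49=ωn² → ωn=7, s coeff=29.4=2ζωn → ζ=2.1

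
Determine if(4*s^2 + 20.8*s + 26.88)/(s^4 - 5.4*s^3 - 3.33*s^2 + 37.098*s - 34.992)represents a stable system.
Denominator: s^4 - 5.4*s^3 - 3.33*s^2 + 37.098*s - 34.992 = (s - 4.8)(s - 1.5)(s + 2.7)(s - 1.8). Poles: -2.7, 1.5, 1.8, 4.8. All Re(p)<0: No (unstable)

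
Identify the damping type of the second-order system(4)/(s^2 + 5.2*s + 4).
Standard form: ωn²/(s²+2ζωn·s+ωn²) gives ωn=2, ζ=1.3.
Overdamped (ζ = 1.3 > 1)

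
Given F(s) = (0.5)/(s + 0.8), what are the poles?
Set denominator = 0: s + 0.8 = 0 → Poles: -0.8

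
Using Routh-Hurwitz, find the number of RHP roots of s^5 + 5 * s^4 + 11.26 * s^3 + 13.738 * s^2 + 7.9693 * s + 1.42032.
Routh array:
s^5: [1, 11.26, 7.9693]; s^4: [5, 13.738, 1.42032]; s^3: [8.5124, 7.68524]; s^2: [9.22386, 1.42032]; s^1: [6.37447]; s^0: [1.42032]
First column: [1, 5, 8.5124, 9.22386, 6.37447, 1.42032]. Sign changes = RHP roots = 0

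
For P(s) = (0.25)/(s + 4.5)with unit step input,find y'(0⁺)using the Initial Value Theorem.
IVT: y'(0⁺) = lim_{s→∞} s²·Y(s) = lim_{s→∞} s·P(s).
deg(num) = 0, deg(den) = 1, relative degree = 1, so s·P(s) → (leading num)/(leading den) = 0.25/1 = 0.25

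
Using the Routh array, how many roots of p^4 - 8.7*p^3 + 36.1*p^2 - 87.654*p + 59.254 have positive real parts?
Routh array:
p^4: [1, 36.1, 59.254]; p^3: [-8.7, -87.654]; p^2: [26.0248, 59.254]; p^1: [-67.8456]; p^0: [59.254]
First column: [1, -8.7, 26.0248, -67.8456, 59.254]. Sign changes = RHP roots = 4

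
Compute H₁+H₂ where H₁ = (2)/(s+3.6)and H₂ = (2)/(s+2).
Parallel: H = H₁ + H₂ = (n₁·d₂ + n₂·d₁)/(d₁·d₂).
n₁·d₂ = 2*s + 4. n₂·d₁ = 2*s + 7.2. Sum = 4*s + 11.2. d₁·d₂ = s^2 + 5.6*s + 7.2.
H(s) = (4*s + 11.2)/(s^2 + 5.6*s + 7.2)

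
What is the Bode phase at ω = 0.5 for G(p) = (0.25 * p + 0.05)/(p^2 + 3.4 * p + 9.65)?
Substitute p = j*0.5: G(j0.5) = 0.00747945 + 0.0119452j.
∠G(j0.5) = atan2(Im, Re) = atan2(0.0119452, 0.00747945) = 57.95°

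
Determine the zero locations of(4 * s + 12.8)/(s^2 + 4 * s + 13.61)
Set numerator = 0: 4*s + 12.8 = 0 → Zeros: -3.2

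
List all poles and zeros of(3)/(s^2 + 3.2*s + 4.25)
Set denominator = 0: s^2 + 3.2*s + 4.25 = 0 → Poles: -1.6 + 1.3j, -1.6 - 1.3j
Numerator is a nonzero constant (3) → Zeros: none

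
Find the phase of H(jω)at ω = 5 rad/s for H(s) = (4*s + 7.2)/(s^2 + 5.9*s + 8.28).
Substitute s = j*5: H(j5) = 0.40843 - 0.475557j.
∠H(j5) = atan2(Im, Re) = atan2(-0.475557, 0.40843) = -49.34°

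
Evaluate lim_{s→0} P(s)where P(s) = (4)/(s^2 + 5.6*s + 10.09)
DC gain = P(0) = num(0)/den(0) = 4/10.09 = 0.3964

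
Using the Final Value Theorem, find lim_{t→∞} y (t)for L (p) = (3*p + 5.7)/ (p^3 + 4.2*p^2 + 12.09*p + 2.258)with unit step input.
FVT: lim_{t→∞} y(t) = lim_{p→0} p*Y(p) where Y(p) = L(p)/p.
= lim_{p→0} L(p) = L(0) = num(0)/den(0) = 5.7/2.258 = 2.524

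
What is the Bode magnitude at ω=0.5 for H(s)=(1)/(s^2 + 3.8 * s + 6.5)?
Substitute s = j*0.5: H(j0.5) = 0.146464 - 0.0445252j.
|H(j0.5)| = sqrt(Re² + Im²) = 0.1531.
20*log₁₀(0.1531) = -16.30 dB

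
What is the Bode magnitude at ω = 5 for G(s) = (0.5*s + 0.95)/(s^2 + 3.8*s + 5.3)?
Substitute s = j*5: G(j5) = 0.0384266 - 0.0898423j.
|G(j5)| = sqrt(Re² + Im²) = 0.09772.
20*log₁₀(0.09772) = -20.20 dB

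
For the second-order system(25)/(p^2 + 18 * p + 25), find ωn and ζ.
Standard form: ωn²/(p²+2ζωn·p+ωn²).
const=25=ωn² → ωn=5, p coeff=18=2ζωn → ζ=1.8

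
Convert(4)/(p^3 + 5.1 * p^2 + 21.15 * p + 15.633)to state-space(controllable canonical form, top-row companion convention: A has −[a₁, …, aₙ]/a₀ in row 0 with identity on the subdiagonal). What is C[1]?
Reachable canonical form: C = numerator coefficients (right-aligned, zero-padded to length n).
num = 4, C = [[0, 0, 4]].
C[1] = 0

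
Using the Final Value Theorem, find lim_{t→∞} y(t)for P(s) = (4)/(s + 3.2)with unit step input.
FVT: lim_{t→∞} y(t) = lim_{s→0} s*Y(s) where Y(s) = P(s)/s.
= lim_{s→0} P(s) = P(0) = num(0)/den(0) = 4/3.2 = 1.25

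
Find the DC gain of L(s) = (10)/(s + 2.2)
DC gain = L(0) = num(0)/den(0) = 10/2.2 = 4.545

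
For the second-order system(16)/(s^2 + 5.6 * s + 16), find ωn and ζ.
Standard form: ωn²/(s²+2ζωn·s+ωn²).
const=16=ωn² → ωn=4, s coeff=5.6=2ζωn → ζ=0.7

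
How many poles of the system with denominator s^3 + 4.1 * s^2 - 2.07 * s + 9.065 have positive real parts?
s^3 + 4.1*s^2 - 2.07*s + 9.065 = (s + 4.9)(s^2 - 0.8*s + 1.85). Poles: -4.9, 0.4 + 1.3j, 0.4 - 1.3j. RHP poles (Re>0): 2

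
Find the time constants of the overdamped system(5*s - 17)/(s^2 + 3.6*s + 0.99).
Overdamped: real poles at -0.3, -3.3. τ = -1/pole → τ₁ = 3.333, τ₂ = 0.303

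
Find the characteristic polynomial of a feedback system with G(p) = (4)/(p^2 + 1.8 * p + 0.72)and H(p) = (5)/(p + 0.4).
Characteristic poly = G_den * H_den + G_num * H_num = (p^3 + 2.2*p^2 + 1.44*p + 0.288) + (20) = p^3 + 2.2*p^2 + 1.44*p + 20.288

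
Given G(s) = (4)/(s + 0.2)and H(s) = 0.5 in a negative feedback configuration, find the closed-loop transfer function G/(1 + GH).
Closed-loop T = G/(1+GH).
Numerator: G_num * H_den = 4.
Denominator: G_den * H_den + G_num * H_num = (s + 0.2) + (2) = s + 2.2.
T(s) = (4)/(s + 2.2)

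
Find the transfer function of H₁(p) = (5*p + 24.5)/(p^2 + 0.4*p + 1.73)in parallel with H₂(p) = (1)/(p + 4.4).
Parallel: H = H₁ + H₂ = (n₁·d₂ + n₂·d₁)/(d₁·d₂).
n₁·d₂ = 5*p^2 + 46.5*p + 107.8. n₂·d₁ = p^2 + 0.4*p + 1.73. Sum = 6*p^2 + 46.9*p + 109.53. d₁·d₂ = p^3 + 4.8*p^2 + 3.49*p + 7.612.
H(p) = (6*p^2 + 46.9*p + 109.53)/(p^3 + 4.8*p^2 + 3.49*p + 7.612)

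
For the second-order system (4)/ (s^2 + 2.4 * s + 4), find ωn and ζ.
Standard form: ωn²/(s²+2ζωn·s+ωn²).
const=4=ωn² → ωn=2, s coeff=2.4=2ζωn → ζ=0.6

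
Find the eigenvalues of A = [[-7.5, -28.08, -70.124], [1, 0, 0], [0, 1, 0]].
Eigenvalues solve det(λI - A) = 0.
Characteristic polynomial: λ^3 + 7.5*λ^2 + 28.08*λ + 70.124 = 0.
Factor: (λ + 4.7)(λ^2 + 2.8*λ + 14.92) = 0.
Roots: -1.4 + 3.6j, -1.4 - 3.6j, -4.7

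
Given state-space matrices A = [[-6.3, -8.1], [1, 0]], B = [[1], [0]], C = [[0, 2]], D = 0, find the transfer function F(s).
F(s) = C(sI - A)⁻¹B + D.
Characteristic polynomial det(sI - A) = s^2 + 6.3*s + 8.1.
Numerator from C·adj(sI-A)·B + D·det(sI-A) = 2.
F(s) = (2)/(s^2 + 6.3*s + 8.1)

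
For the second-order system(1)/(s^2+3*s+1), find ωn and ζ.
Standard form: ωn²/(s²+2ζωn·s+ωn²).
const=1=ωn² → ωn=1, s coeff=3=2ζωn → ζ=1.5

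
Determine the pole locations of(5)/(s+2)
Set denominator = 0: s + 2 = 0 → Poles: -2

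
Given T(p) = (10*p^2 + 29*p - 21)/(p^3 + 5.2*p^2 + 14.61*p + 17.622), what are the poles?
Set denominator = 0: p^3 + 5.2*p^2 + 14.61*p + 17.622 = (p + 2.2)(p^2 + 3*p + 8.01) = 0 → Poles: -1.5 + 2.4j, -1.5 - 2.4j, -2.2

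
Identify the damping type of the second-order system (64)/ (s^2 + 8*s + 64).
Standard form: ωn²/(s²+2ζωn·s+ωn²) gives ωn=8, ζ=0.5.
Underdamped (ζ = 0.5 < 1)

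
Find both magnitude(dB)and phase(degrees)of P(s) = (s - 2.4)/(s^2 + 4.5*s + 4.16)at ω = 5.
Substitute s = j*5: P(j5) = 0.172787 - 0.0533727j.
|P| = 20*log₁₀(sqrt(Re²+Im²)) = -14.85 dB.
∠P = atan2(Im, Re) = -17.17°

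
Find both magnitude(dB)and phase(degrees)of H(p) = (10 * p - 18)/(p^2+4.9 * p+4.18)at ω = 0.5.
Substitute p = j*0.5: H(j0.5) = -2.72714 + 2.97239j.
|H| = 20*log₁₀(sqrt(Re²+Im²)) = 12.11 dB.
∠H = atan2(Im, Re) = 132.54°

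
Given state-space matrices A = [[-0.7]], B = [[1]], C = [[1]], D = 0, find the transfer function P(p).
P(p) = C(pI - A)⁻¹B + D.
Characteristic polynomial det(pI - A) = p + 0.7.
Numerator from C·adj(pI-A)·B + D·det(pI-A) = 1.
P(p) = (1)/(p + 0.7)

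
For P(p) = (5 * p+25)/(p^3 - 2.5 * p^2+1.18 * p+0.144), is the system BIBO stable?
Denominator: p^3 - 2.5*p^2 + 1.18*p + 0.144 = (p - 0.8)(p - 1.8)(p + 0.1). Poles: -0.1, 0.8, 1.8. All Re(p)<0: No (unstable)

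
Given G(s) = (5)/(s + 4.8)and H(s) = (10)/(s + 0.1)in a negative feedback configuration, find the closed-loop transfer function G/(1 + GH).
Closed-loop T = G/(1+GH).
Numerator: G_num * H_den = 5*s + 0.5.
Denominator: G_den * H_den + G_num * H_num = (s^2 + 4.9*s + 0.48) + (50) = s^2 + 4.9*s + 50.48.
T(s) = (5*s + 0.5)/(s^2 + 4.9*s + 50.48)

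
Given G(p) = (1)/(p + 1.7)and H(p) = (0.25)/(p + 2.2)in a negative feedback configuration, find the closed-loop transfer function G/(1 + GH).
Closed-loop T = G/(1+GH).
Numerator: G_num * H_den = p + 2.2.
Denominator: G_den * H_den + G_num * H_num = (p^2 + 3.9*p + 3.74) + (0.25) = p^2 + 3.9*p + 3.99.
T(p) = (p + 2.2)/(p^2 + 3.9*p + 3.99)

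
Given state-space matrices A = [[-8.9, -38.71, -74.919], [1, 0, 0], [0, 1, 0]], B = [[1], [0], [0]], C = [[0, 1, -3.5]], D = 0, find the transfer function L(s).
L(s) = C(sI - A)⁻¹B + D.
Characteristic polynomial det(sI - A) = s^3 + 8.9*s^2 + 38.71*s + 74.919.
Numerator from C·adj(sI-A)·B + D·det(sI-A) = s - 3.5.
L(s) = (s - 3.5)/(s^3 + 8.9*s^2 + 38.71*s + 74.919)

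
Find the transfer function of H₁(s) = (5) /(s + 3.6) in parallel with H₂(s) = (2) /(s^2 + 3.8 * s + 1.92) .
Parallel: H = H₁ + H₂ = (n₁·d₂ + n₂·d₁)/(d₁·d₂).
n₁·d₂ = 5*s^2 + 19*s + 9.6. n₂·d₁ = 2*s + 7.2. Sum = 5*s^2 + 21*s + 16.8. d₁·d₂ = s^3 + 7.4*s^2 + 15.6*s + 6.912.
H(s) = (5*s^2 + 21*s + 16.8)/(s^3 + 7.4*s^2 + 15.6*s + 6.912)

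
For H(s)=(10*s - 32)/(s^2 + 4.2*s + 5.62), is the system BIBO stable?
Denominator: s^2 + 4.2*s + 5.62. Poles: -2.1 + 1.1j, -2.1 - 1.1j. All Re(p)<0: Yes (stable)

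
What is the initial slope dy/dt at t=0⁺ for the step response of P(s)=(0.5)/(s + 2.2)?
IVT: y'(0⁺) = lim_{s→∞} s²·Y(s) = lim_{s→∞} s·P(s).
deg(num) = 0, deg(den) = 1, relative degree = 1, so s·P(s) → (leading num)/(leading den) = 0.5/1 = 0.5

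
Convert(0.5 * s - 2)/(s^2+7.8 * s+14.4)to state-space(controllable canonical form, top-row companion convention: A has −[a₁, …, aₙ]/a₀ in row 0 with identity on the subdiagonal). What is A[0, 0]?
Reachable canonical form for den = s^2 + 7.8*s + 14.4: top row of A = -[a₁,a₂,...,aₙ]/a₀, ones on the subdiagonal, zeros elsewhere.
A = [[-7.8, -14.4], [1, 0]].
A[0,0] = -7.8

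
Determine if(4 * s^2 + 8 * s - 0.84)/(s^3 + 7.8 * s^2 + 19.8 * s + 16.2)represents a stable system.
Denominator: s^3 + 7.8*s^2 + 19.8*s + 16.2 = (s + 1.8)(s + 3)(s + 3). Poles: -1.8, -3, -3. All Re(p)<0: Yes (stable)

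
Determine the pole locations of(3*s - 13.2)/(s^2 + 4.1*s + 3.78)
Set denominator = 0: s^2 + 4.1*s + 3.78 = (s + 2.7)(s + 1.4) = 0 → Poles: -1.4, -2.7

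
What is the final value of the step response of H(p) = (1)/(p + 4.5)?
FVT: lim_{t→∞} y(t) = lim_{p→0} p*Y(p) where Y(p) = H(p)/p.
= lim_{p→0} H(p) = H(0) = num(0)/den(0) = 1/4.5 = 0.2222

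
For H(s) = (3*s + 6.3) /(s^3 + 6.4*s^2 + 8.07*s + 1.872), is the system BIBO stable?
Denominator: s^3 + 6.4*s^2 + 8.07*s + 1.872 = (s + 0.3)(s + 4.8)(s + 1.3). Poles: -0.3, -1.3, -4.8. All Re(p)<0: Yes (stable)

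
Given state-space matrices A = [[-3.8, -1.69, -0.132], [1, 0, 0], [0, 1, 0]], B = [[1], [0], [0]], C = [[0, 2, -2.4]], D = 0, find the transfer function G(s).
G(s) = C(sI - A)⁻¹B + D.
Characteristic polynomial det(sI - A) = s^3 + 3.8*s^2 + 1.69*s + 0.132.
Numerator from C·adj(sI-A)·B + D·det(sI-A) = 2*s - 2.4.
G(s) = (2*s - 2.4)/(s^3 + 3.8*s^2 + 1.69*s + 0.132)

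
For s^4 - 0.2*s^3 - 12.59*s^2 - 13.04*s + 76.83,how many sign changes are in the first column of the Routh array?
Routh array:
s^4: [1, -12.59, 76.83]; s^3: [-0.2, -13.04]; s^2: [-77.79, 76.83]; s^1: [-13.2375]; s^0: [76.83]
First column: [1, -0.2, -77.79, -13.2375, 76.83]. Sign changes = 2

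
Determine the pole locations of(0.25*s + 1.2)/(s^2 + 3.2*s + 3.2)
Set denominator = 0: s^2 + 3.2*s + 3.2 = 0 → Poles: -1.6 + 0.8j, -1.6 - 0.8j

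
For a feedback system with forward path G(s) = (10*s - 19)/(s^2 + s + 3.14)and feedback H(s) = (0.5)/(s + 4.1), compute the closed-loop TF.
Closed-loop T = G/(1+GH).
Numerator: G_num * H_den = 10*s^2 + 22*s - 77.9.
Denominator: G_den * H_den + G_num * H_num = (s^3 + 5.1*s^2 + 7.24*s + 12.874) + (5*s - 9.5) = s^3 + 5.1*s^2 + 12.24*s + 3.374.
T(s) = (10*s^2 + 22*s - 77.9)/(s^3 + 5.1*s^2 + 12.24*s + 3.374)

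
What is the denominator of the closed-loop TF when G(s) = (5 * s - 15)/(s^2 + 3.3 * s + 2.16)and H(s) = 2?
Characteristic poly = G_den * H_den + G_num * H_num = (s^2 + 3.3*s + 2.16) + (10*s - 30) = s^2 + 13.3*s - 27.84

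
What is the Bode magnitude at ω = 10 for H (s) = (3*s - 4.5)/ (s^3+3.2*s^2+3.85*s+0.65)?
Substitute s = j*10: H(j10) = -0.0267012 - 0.0135487j.
|H(j10)| = sqrt(Re² + Im²) = 0.02994.
20*log₁₀(0.02994) = -30.47 dB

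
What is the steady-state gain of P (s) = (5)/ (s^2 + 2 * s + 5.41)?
DC gain = P(0) = num(0)/den(0) = 5/5.41 = 0.9242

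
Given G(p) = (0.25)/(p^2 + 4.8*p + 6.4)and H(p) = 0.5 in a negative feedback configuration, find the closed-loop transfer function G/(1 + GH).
Closed-loop T = G/(1+GH).
Numerator: G_num * H_den = 0.25.
Denominator: G_den * H_den + G_num * H_num = (p^2 + 4.8*p + 6.4) + (0.125) = p^2 + 4.8*p + 6.525.
T(p) = (0.25)/(p^2 + 4.8*p + 6.525)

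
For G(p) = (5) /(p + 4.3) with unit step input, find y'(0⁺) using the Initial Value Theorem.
IVT: y'(0⁺) = lim_{p→∞} p²·Y(p) = lim_{p→∞} p·G(p).
deg(num) = 0, deg(den) = 1, relative degree = 1, so p·G(p) → (leading num)/(leading den) = 5/1 = 5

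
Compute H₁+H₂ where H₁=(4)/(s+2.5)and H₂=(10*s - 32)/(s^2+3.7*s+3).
Parallel: H = H₁ + H₂ = (n₁·d₂ + n₂·d₁)/(d₁·d₂).
n₁·d₂ = 4*s^2 + 14.8*s + 12. n₂·d₁ = 10*s^2 - 7*s - 80. Sum = 14*s^2 + 7.8*s - 68. d₁·d₂ = s^3 + 6.2*s^2 + 12.25*s + 7.5.
H(s) = (14*s^2 + 7.8*s - 68)/(s^3 + 6.2*s^2 + 12.25*s + 7.5)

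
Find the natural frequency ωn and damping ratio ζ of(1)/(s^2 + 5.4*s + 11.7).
Underdamped: complex pole -2.7 + 2.1j. ωn = |pole| = 3.421, ζ = -Re(pole)/ωn = 0.7894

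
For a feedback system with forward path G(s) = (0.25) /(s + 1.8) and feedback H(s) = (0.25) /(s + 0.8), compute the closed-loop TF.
Closed-loop T = G/(1+GH).
Numerator: G_num * H_den = 0.25*s + 0.2.
Denominator: G_den * H_den + G_num * H_num = (s^2 + 2.6*s + 1.44) + (0.0625) = s^2 + 2.6*s + 1.5025.
T(s) = (0.25*s + 0.2)/(s^2 + 2.6*s + 1.5025)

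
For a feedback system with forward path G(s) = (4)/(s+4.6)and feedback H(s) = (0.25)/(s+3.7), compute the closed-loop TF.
Closed-loop T = G/(1+GH).
Numerator: G_num * H_den = 4*s + 14.8.
Denominator: G_den * H_den + G_num * H_num = (s^2 + 8.3*s + 17.02) + (1) = s^2 + 8.3*s + 18.02.
T(s) = (4*s + 14.8)/(s^2 + 8.3*s + 18.02)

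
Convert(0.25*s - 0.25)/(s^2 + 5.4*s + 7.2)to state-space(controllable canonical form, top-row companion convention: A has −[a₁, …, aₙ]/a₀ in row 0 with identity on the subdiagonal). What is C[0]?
Reachable canonical form: C = numerator coefficients (right-aligned, zero-padded to length n).
num = 0.25*s - 0.25, C = [[0.25, -0.25]].
C[0] = 0.25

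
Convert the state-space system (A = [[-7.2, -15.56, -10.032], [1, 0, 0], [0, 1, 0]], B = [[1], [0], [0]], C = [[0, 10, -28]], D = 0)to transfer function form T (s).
T(s) = C(sI - A)⁻¹B + D.
Characteristic polynomial det(sI - A) = s^3 + 7.2*s^2 + 15.56*s + 10.032.
Numerator from C·adj(sI-A)·B + D·det(sI-A) = 10*s - 28.
T(s) = (10*s - 28)/(s^3 + 7.2*s^2 + 15.56*s + 10.032)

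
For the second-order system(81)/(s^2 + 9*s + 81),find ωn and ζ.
Standard form: ωn²/(s²+2ζωn·s+ωn²).
const=81=ωn² → ωn=9, s coeff=9=2ζωn → ζ=0.5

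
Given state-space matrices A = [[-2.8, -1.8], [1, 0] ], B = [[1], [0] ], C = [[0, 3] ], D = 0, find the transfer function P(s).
P(s) = C(sI - A)⁻¹B + D.
Characteristic polynomial det(sI - A) = s^2 + 2.8*s + 1.8.
Numerator from C·adj(sI-A)·B + D·det(sI-A) = 3.
P(s) = (3)/(s^2 + 2.8*s + 1.8)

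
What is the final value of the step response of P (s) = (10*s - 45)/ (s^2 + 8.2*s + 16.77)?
FVT: lim_{t→∞} y(t) = lim_{s→0} s*Y(s) where Y(s) = P(s)/s.
= lim_{s→0} P(s) = P(0) = num(0)/den(0) = -45/16.77 = -2.683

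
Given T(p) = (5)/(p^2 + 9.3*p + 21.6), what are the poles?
Set denominator = 0: p^2 + 9.3*p + 21.6 = (p + 4.5)(p + 4.8) = 0 → Poles: -4.5, -4.8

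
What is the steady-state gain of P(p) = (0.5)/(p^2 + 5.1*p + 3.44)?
DC gain = P(0) = num(0)/den(0) = 0.5/3.44 = 0.1453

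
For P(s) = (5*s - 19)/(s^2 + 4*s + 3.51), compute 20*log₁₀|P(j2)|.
Substitute s = j*2: P(j2) = 1.39025 + 2.28985j.
|P(j2)| = sqrt(Re² + Im²) = 2.679.
20*log₁₀(2.679) = 8.56 dB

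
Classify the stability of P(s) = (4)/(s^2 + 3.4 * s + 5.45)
Denominator: s^2 + 3.4*s + 5.45. Poles: -1.7 + 1.6j, -1.7 - 1.6j. Stable (all poles in LHP)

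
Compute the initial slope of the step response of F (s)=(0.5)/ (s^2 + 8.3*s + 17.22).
IVT: y'(0⁺) = lim_{s→∞} s²·Y(s) = lim_{s→∞} s·F(s).
deg(num) = 0, deg(den) = 2, relative degree = 2 ≥ 2, so s·F(s) → 0. Initial slope = 0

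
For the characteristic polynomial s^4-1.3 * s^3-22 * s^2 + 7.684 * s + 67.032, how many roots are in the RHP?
s^4 - 1.3*s^3 - 22*s^2 + 7.684*s + 67.032 = (s - 2)(s + 3.8)(s - 4.9)(s + 1.8). Poles: -1.8, -3.8, 2, 4.9. RHP poles (Re>0): 2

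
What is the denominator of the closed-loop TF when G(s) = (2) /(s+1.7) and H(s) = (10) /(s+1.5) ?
Characteristic poly = G_den * H_den + G_num * H_num = (s^2 + 3.2*s + 2.55) + (20) = s^2 + 3.2*s + 22.55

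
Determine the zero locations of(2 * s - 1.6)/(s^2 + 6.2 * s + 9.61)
Set numerator = 0: 2*s - 1.6 = 0 → Zeros: 0.8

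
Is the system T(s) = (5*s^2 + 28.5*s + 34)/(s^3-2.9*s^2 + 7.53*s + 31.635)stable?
Denominator: s^3 - 2.9*s^2 + 7.53*s + 31.635 = (s + 1.9)(s^2 - 4.8*s + 16.65). Poles: -1.9, 2.4 + 3.3j, 2.4 - 3.3j. All Re(p)<0: No (unstable)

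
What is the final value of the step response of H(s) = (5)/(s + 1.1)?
FVT: lim_{t→∞} y(t) = lim_{s→0} s*Y(s) where Y(s) = H(s)/s.
= lim_{s→0} H(s) = H(0) = num(0)/den(0) = 5/1.1 = 4.545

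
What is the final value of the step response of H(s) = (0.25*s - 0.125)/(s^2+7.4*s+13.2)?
FVT: lim_{t→∞} y(t) = lim_{s→0} s*Y(s) where Y(s) = H(s)/s.
= lim_{s→0} H(s) = H(0) = num(0)/den(0) = -0.125/13.2 = -0.00947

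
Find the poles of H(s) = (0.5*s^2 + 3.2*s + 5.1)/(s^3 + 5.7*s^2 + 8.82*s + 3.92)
Set denominator = 0: s^3 + 5.7*s^2 + 8.82*s + 3.92 = (s + 3.5)(s + 1.4)(s + 0.8) = 0 → Poles: -0.8, -1.4, -3.5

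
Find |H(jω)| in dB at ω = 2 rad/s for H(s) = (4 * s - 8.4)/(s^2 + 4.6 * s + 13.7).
Substitute s = j*2: H(j2) = -0.0440888 + 0.866558j.
|H(j2)| = sqrt(Re² + Im²) = 0.8677.
20*log₁₀(0.8677) = -1.23 dB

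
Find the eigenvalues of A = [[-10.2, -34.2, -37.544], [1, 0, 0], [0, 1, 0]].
Eigenvalues solve det(λI - A) = 0.
Characteristic polynomial: λ^3 + 10.2*λ^2 + 34.2*λ + 37.544 = 0.
Factor: (λ + 3.8)(λ + 3.8)(λ + 2.6) = 0.
Roots: -2.6, -3.8, -3.8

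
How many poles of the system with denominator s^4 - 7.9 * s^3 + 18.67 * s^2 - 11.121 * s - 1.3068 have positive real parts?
s^4 - 7.9*s^3 + 18.67*s^2 - 11.121*s - 1.3068 = (s - 1.1)(s - 3.3)(s + 0.1)(s - 3.6). Poles: -0.1, 1.1, 3.3, 3.6. RHP poles (Re>0): 3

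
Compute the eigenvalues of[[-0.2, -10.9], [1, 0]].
Eigenvalues solve det(λI - A) = 0.
Characteristic polynomial: λ^2 + 0.2*λ + 10.9 = 0.
Roots: -0.1 + 3.3j, -0.1 - 3.3j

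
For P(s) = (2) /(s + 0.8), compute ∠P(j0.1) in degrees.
Substitute s = j*0.1: P(j0.1) = 2.46154 - 0.307692j.
∠P(j0.1) = atan2(Im, Re) = atan2(-0.307692, 2.46154) = -7.13°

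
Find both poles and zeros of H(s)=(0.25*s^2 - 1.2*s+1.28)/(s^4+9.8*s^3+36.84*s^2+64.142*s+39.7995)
Set denominator = 0: s^4 + 9.8*s^3 + 36.84*s^2 + 64.142*s + 39.7995 = (s + 3.9)(s + 1.3)(s^2 + 4.6*s + 7.85) = 0 → Poles: -1.3, -2.3 + 1.6j, -2.3 - 1.6j, -3.9
Set numerator = 0: 0.25*s^2 - 1.2*s + 1.28 = 0.25*(s - 1.6)(s - 3.2) = 0 → Zeros: 1.6, 3.2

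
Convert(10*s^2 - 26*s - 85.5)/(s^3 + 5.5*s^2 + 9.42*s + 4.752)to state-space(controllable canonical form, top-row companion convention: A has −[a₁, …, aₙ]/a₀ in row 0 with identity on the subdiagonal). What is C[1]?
Reachable canonical form: C = numerator coefficients (right-aligned, zero-padded to length n).
num = 10*s^2 - 26*s - 85.5, C = [[10, -26, -85.5]].
C[1] = -26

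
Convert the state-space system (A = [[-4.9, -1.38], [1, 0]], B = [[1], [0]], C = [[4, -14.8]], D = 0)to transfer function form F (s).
F(s) = C(sI - A)⁻¹B + D.
Characteristic polynomial det(sI - A) = s^2 + 4.9*s + 1.38.
Numerator from C·adj(sI-A)·B + D·det(sI-A) = 4*s - 14.8.
F(s) = (4*s - 14.8)/(s^2 + 4.9*s + 1.38)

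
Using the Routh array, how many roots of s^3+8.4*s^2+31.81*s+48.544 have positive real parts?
Routh array:
s^3: [1, 31.81]; s^2: [8.4, 48.544]; s^1: [26.031]; s^0: [48.544]
First column: [1, 8.4, 26.031, 48.544]. Sign changes = RHP roots = 0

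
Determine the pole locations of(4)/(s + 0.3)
Set denominator = 0: s + 0.3 = 0 → Poles: -0.3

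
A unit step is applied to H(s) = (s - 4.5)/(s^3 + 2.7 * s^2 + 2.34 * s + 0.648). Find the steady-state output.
FVT: lim_{t→∞} y(t) = lim_{s→0} s*Y(s) where Y(s) = H(s)/s.
= lim_{s→0} H(s) = H(0) = num(0)/den(0) = -4.5/0.648 = -6.944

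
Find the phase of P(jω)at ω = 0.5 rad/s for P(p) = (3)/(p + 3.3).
Substitute p = j*0.5: P(j0.5) = 0.888689 - 0.13465j.
∠P(j0.5) = atan2(Im, Re) = atan2(-0.13465, 0.888689) = -8.62°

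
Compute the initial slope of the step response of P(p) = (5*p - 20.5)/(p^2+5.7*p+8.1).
IVT: y'(0⁺) = lim_{p→∞} p²·Y(p) = lim_{p→∞} p·P(p).
deg(num) = 1, deg(den) = 2, relative degree = 1, so p·P(p) → (leading num)/(leading den) = 5/1 = 5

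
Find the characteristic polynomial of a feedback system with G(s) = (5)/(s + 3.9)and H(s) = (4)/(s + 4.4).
Characteristic poly = G_den * H_den + G_num * H_num = (s^2 + 8.3*s + 17.16) + (20) = s^2 + 8.3*s + 37.16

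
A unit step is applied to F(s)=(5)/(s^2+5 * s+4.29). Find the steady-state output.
FVT: lim_{t→∞} y(t) = lim_{s→0} s*Y(s) where Y(s) = F(s)/s.
= lim_{s→0} F(s) = F(0) = num(0)/den(0) = 5/4.29 = 1.166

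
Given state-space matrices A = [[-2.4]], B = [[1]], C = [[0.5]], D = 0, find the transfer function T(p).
T(p) = C(pI - A)⁻¹B + D.
Characteristic polynomial det(pI - A) = p + 2.4.
Numerator from C·adj(pI-A)·B + D·det(pI-A) = 0.5.
T(p) = (0.5)/(p + 2.4)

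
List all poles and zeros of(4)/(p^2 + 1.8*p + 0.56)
Set denominator = 0: p^2 + 1.8*p + 0.56 = (p + 1.4)(p + 0.4) = 0 → Poles: -0.4, -1.4
Numerator is a nonzero constant (4) → Zeros: none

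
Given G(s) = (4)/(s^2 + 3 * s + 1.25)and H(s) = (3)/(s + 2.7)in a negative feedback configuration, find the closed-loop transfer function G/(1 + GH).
Closed-loop T = G/(1+GH).
Numerator: G_num * H_den = 4*s + 10.8.
Denominator: G_den * H_den + G_num * H_num = (s^3 + 5.7*s^2 + 9.35*s + 3.375) + (12) = s^3 + 5.7*s^2 + 9.35*s + 15.375.
T(s) = (4*s + 10.8)/(s^3 + 5.7*s^2 + 9.35*s + 15.375)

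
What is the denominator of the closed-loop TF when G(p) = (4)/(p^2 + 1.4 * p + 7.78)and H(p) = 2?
Characteristic poly = G_den * H_den + G_num * H_num = (p^2 + 1.4*p + 7.78) + (8) = p^2 + 1.4*p + 15.78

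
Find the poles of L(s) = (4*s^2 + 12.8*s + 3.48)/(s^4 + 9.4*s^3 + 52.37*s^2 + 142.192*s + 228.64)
Set denominator = 0: s^4 + 9.4*s^3 + 52.37*s^2 + 142.192*s + 228.64 = (s^2 + 4.8*s + 16)(s^2 + 4.6*s + 14.29) = 0 → Poles: -2.3 + 3j, -2.3 - 3j, -2.4 + 3.2j, -2.4 - 3.2j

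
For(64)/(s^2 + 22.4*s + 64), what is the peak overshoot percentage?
Standard form: ωn²/(s²+2ζωn·s+ωn²) → ωn = 8, ζ = 1.4.
ζ ≥ 1, so the response is non-oscillatory: peak overshoot = 0%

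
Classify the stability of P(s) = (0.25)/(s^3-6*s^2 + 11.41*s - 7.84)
Denominator: s^3 - 6*s^2 + 11.41*s - 7.84 = (s - 3.2)(s^2 - 2.8*s + 2.45). Poles: 1.4 + 0.7j, 1.4 - 0.7j, 3.2. Unstable (3 pole(s) in RHP)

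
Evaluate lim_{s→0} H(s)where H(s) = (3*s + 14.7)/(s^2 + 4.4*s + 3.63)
DC gain = H(0) = num(0)/den(0) = 14.7/3.63 = 4.05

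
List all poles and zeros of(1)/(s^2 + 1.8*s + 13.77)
Set denominator = 0: s^2 + 1.8*s + 13.77 = 0 → Poles: -0.9 + 3.6j, -0.9 - 3.6j
Numerator is a nonzero constant (1) → Zeros: none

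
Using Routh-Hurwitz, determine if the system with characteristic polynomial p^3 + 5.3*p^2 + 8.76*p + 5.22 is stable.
Routh array:
p^3: [1, 8.76]; p^2: [5.3, 5.22]; p^1: [7.77509]; p^0: [5.22]
First column: [1, 5.3, 7.77509, 5.22]. Sign changes = 0.
Yes, stable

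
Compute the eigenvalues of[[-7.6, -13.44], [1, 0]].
Eigenvalues solve det(λI - A) = 0.
Characteristic polynomial: λ^2 + 7.6*λ + 13.44 = 0.
Factor: (λ + 4.8)(λ + 2.8) = 0.
Roots: -2.8, -4.8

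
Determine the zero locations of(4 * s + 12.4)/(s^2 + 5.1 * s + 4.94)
Set numerator = 0: 4*s + 12.4 = 0 → Zeros: -3.1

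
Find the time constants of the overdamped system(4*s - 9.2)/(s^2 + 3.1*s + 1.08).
Overdamped: real poles at -0.4, -2.7. τ = -1/pole → τ₁ = 2.5, τ₂ = 0.3704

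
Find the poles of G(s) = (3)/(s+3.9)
Set denominator = 0: s + 3.9 = 0 → Poles: -3.9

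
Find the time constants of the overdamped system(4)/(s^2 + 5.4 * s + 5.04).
Overdamped: real poles at -1.2, -4.2. τ = -1/pole → τ₁ = 0.8333, τ₂ = 0.2381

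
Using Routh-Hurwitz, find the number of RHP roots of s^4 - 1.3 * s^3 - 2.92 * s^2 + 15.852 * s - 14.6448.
Routh array:
s^4: [1, -2.92, -14.6448]; s^3: [-1.3, 15.852]; s^2: [9.27385, -14.6448]; s^1: [13.7991]; s^0: [-14.6448]
First column: [1, -1.3, 9.27385, 13.7991, -14.6448]. Sign changes = RHP roots = 3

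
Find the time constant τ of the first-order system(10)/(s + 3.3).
First-order system: τ = -1/pole. Pole = -3.3. τ = -1/(-3.3) = 0.303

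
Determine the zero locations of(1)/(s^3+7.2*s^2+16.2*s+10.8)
Numerator is a nonzero constant (1) → Zeros: none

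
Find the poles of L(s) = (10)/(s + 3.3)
Set denominator = 0: s + 3.3 = 0 → Poles: -3.3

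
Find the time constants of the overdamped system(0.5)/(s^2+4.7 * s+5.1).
Overdamped: real poles at -1.7, -3. τ = -1/pole → τ₁ = 0.5882, τ₂ = 0.3333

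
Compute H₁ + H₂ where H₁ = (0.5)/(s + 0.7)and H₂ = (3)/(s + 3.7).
Parallel: H = H₁ + H₂ = (n₁·d₂ + n₂·d₁)/(d₁·d₂).
n₁·d₂ = 0.5*s + 1.85. n₂·d₁ = 3*s + 2.1. Sum = 3.5*s + 3.95. d₁·d₂ = s^2 + 4.4*s + 2.59.
H(s) = (3.5*s + 3.95)/(s^2 + 4.4*s + 2.59)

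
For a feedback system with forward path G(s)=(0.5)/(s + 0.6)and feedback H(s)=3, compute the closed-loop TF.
Closed-loop T = G/(1+GH).
Numerator: G_num * H_den = 0.5.
Denominator: G_den * H_den + G_num * H_num = (s + 0.6) + (1.5) = s + 2.1.
T(s) = (0.5)/(s + 2.1)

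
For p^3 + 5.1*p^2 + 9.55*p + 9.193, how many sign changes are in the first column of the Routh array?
Routh array:
p^3: [1, 9.55]; p^2: [5.1, 9.193]; p^1: [7.74745]; p^0: [9.193]
First column: [1, 5.1, 7.74745, 9.193]. Sign changes = 0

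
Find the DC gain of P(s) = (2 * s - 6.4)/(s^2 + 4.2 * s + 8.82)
DC gain = P(0) = num(0)/den(0) = -6.4/8.82 = -0.7256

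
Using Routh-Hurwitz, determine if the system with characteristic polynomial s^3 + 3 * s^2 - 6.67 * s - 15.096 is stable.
Routh array:
s^3: [1, -6.67]; s^2: [3, -15.096]; s^1: [-1.638]; s^0: [-15.096]
First column: [1, 3, -1.638, -15.096]. Sign changes = 1.
No, unstable (1 RHP root(s))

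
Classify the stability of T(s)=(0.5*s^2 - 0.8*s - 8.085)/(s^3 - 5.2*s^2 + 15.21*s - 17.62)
Denominator: s^3 - 5.2*s^2 + 15.21*s - 17.62 = (s - 2)(s^2 - 3.2*s + 8.81). Poles: 1.6 + 2.5j, 1.6 - 2.5j, 2. Unstable (3 pole(s) in RHP)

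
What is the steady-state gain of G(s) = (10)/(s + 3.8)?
DC gain = G(0) = num(0)/den(0) = 10/3.8 = 2.632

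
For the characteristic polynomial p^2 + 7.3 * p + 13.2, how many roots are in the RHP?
p^2 + 7.3*p + 13.2 = (p + 4)(p + 3.3). Poles: -3.3, -4. RHP poles (Re>0): 0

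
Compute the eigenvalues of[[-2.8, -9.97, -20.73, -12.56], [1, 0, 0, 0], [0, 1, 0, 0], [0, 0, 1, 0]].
Eigenvalues solve det(λI - A) = 0.
Characteristic polynomial: λ^4 + 2.8*λ^3 + 9.97*λ^2 + 20.73*λ + 12.56 = 0.
Factor: (λ + 1.6)(λ + 1)(λ^2 + 0.2*λ + 7.85) = 0.
Roots: -0.1 + 2.8j, -0.1 - 2.8j, -1, -1.6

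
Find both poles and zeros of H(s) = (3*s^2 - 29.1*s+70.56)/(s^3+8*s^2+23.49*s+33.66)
Set denominator = 0: s^3 + 8*s^2 + 23.49*s + 33.66 = (s + 4.4)(s^2 + 3.6*s + 7.65) = 0 → Poles: -1.8 + 2.1j, -1.8 - 2.1j, -4.4
Set numerator = 0: 3*s^2 - 29.1*s + 70.56 = 3*(s - 4.9)(s - 4.8) = 0 → Zeros: 4.8, 4.9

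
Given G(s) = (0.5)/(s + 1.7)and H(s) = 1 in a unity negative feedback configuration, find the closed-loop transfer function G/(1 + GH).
Closed-loop T = G/(1+GH).
Numerator: G_num * H_den = 0.5.
Denominator: G_den * H_den + G_num * H_num = (s + 1.7) + (0.5) = s + 2.2.
T(s) = (0.5)/(s + 2.2)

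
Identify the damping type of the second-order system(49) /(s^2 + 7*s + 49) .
Standard form: ωn²/(s²+2ζωn·s+ωn²) gives ωn=7, ζ=0.5.
Underdamped (ζ = 0.5 < 1)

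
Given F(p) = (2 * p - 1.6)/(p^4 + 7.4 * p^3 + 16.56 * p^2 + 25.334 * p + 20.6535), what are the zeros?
Set numerator = 0: 2*p - 1.6 = 0 → Zeros: 0.8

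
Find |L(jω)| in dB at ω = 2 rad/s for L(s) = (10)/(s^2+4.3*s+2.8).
Substitute s = j*2: L(j2) = -0.159151 - 1.14058j.
|L(j2)| = sqrt(Re² + Im²) = 1.152.
20*log₁₀(1.152) = 1.23 dB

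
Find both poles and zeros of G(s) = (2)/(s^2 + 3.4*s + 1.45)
Set denominator = 0: s^2 + 3.4*s + 1.45 = (s + 2.9)(s + 0.5) = 0 → Poles: -0.5, -2.9
Numerator is a nonzero constant (2) → Zeros: none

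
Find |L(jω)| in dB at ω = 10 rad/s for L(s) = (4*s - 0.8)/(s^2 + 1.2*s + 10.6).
Substitute s = j*10: L(j10) = 0.0677846 - 0.438329j.
|L(j10)| = sqrt(Re² + Im²) = 0.4435.
20*log₁₀(0.4435) = -7.06 dB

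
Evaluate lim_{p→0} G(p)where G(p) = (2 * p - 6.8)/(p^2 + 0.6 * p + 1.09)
DC gain = G(0) = num(0)/den(0) = -6.8/1.09 = -6.239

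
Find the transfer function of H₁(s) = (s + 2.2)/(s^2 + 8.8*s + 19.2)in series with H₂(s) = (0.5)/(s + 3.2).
Series: H = H₁ · H₂ = (n₁·n₂)/(d₁·d₂).
Num: n₁·n₂ = 0.5*s + 1.1. Den: d₁·d₂ = s^3 + 12*s^2 + 47.36*s + 61.44.
H(s) = (0.5*s + 1.1)/(s^3 + 12*s^2 + 47.36*s + 61.44)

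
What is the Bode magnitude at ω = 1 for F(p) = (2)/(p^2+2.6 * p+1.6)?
Substitute p = j*1: F(j1) = 0.168539 - 0.730337j.
|F(j1)| = sqrt(Re² + Im²) = 0.7495.
20*log₁₀(0.7495) = -2.50 dB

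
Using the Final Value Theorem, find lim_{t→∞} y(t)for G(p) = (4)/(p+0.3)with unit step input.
FVT: lim_{t→∞} y(t) = lim_{p→0} p*Y(p) where Y(p) = G(p)/p.
= lim_{p→0} G(p) = G(0) = num(0)/den(0) = 4/0.3 = 13.33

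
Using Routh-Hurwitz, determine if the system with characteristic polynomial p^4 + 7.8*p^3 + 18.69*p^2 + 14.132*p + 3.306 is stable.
Routh array:
p^4: [1, 18.69, 3.306]; p^3: [7.8, 14.132]; p^2: [16.8782, 3.306]; p^1: [12.6042]; p^0: [3.306]
First column: [1, 7.8, 16.8782, 12.6042, 3.306]. Sign changes = 0.
Yes, stable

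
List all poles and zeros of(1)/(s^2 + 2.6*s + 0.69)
Set denominator = 0: s^2 + 2.6*s + 0.69 = (s + 0.3)(s + 2.3) = 0 → Poles: -0.3, -2.3
Numerator is a nonzero constant (1) → Zeros: none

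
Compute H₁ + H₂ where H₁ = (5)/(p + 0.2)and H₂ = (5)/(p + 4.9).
Parallel: H = H₁ + H₂ = (n₁·d₂ + n₂·d₁)/(d₁·d₂).
n₁·d₂ = 5*p + 24.5. n₂·d₁ = 5*p + 1. Sum = 10*p + 25.5. d₁·d₂ = p^2 + 5.1*p + 0.98.
H(p) = (10*p + 25.5)/(p^2 + 5.1*p + 0.98)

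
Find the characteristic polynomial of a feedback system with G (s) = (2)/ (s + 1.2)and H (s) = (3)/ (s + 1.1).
Characteristic poly = G_den * H_den + G_num * H_num = (s^2 + 2.3*s + 1.32) + (6) = s^2 + 2.3*s + 7.32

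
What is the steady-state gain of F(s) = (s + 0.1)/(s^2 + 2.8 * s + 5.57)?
DC gain = F(0) = num(0)/den(0) = 0.1/5.57 = 0.01795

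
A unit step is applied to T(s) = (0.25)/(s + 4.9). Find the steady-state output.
FVT: lim_{t→∞} y(t) = lim_{s→0} s*Y(s) where Y(s) = T(s)/s.
= lim_{s→0} T(s) = T(0) = num(0)/den(0) = 0.25/4.9 = 0.05102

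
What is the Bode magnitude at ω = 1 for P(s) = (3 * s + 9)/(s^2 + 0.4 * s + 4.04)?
Substitute s = j*1: P(j1) = 3.03778 + 0.587134j.
|P(j1)| = sqrt(Re² + Im²) = 3.094.
20*log₁₀(3.094) = 9.81 dB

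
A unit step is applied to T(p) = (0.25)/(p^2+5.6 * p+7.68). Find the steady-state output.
FVT: lim_{t→∞} y(t) = lim_{p→0} p*Y(p) where Y(p) = T(p)/p.
= lim_{p→0} T(p) = T(0) = num(0)/den(0) = 0.25/7.68 = 0.03255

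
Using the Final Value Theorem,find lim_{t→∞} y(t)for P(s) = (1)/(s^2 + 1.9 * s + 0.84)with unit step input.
FVT: lim_{t→∞} y(t) = lim_{s→0} s*Y(s) where Y(s) = P(s)/s.
= lim_{s→0} P(s) = P(0) = num(0)/den(0) = 1/0.84 = 1.19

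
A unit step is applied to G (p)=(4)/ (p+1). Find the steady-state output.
FVT: lim_{t→∞} y(t) = lim_{p→0} p*Y(p) where Y(p) = G(p)/p.
= lim_{p→0} G(p) = G(0) = num(0)/den(0) = 4/1 = 4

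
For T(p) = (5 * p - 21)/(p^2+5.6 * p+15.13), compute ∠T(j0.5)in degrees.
Substitute p = j*0.5: T(j0.5) = -1.33249 + 0.418749j.
∠T(j0.5) = atan2(Im, Re) = atan2(0.418749, -1.33249) = 162.55°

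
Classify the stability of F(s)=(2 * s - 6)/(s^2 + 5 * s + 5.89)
Denominator: s^2 + 5*s + 5.89 = (s + 3.1)(s + 1.9). Poles: -1.9, -3.1. Stable (all poles in LHP)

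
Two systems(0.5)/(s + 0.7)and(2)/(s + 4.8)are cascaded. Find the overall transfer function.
Series: H = H₁ · H₂ = (n₁·n₂)/(d₁·d₂).
Num: n₁·n₂ = 1. Den: d₁·d₂ = s^2 + 5.5*s + 3.36.
H(s) = (1)/(s^2 + 5.5*s + 3.36)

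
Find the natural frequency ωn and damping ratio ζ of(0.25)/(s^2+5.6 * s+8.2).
Underdamped: complex pole -2.8 + 0.6j. ωn = |pole| = 2.864, ζ = -Re(pole)/ωn = 0.9778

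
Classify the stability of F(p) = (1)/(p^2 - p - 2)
Denominator: p^2 - p - 2 = (p - 2)(p + 1). Poles: -1, 2. Unstable (1 pole(s) in RHP)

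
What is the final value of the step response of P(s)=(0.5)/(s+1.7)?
FVT: lim_{t→∞} y(t) = lim_{s→0} s*Y(s) where Y(s) = P(s)/s.
= lim_{s→0} P(s) = P(0) = num(0)/den(0) = 0.5/1.7 = 0.2941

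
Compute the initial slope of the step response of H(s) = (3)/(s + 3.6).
IVT: y'(0⁺) = lim_{s→∞} s²·Y(s) = lim_{s→∞} s·H(s).
deg(num) = 0, deg(den) = 1, relative degree = 1, so s·H(s) → (leading num)/(leading den) = 3/1 = 3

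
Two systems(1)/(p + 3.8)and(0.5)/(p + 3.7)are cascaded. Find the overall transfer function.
Series: H = H₁ · H₂ = (n₁·n₂)/(d₁·d₂).
Num: n₁·n₂ = 0.5. Den: d₁·d₂ = p^2 + 7.5*p + 14.06.
H(p) = (0.5)/(p^2 + 7.5*p + 14.06)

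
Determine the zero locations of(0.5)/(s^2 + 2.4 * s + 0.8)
Numerator is a nonzero constant (0.5) → Zeros: none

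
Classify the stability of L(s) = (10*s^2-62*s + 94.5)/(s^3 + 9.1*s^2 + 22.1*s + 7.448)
Denominator: s^3 + 9.1*s^2 + 22.1*s + 7.448 = (s + 4.9)(s + 0.4)(s + 3.8). Poles: -0.4, -3.8, -4.9. Stable (all poles in LHP)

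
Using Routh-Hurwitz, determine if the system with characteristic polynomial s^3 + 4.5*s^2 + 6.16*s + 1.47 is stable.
Routh array:
s^3: [1, 6.16]; s^2: [4.5, 1.47]; s^1: [5.83333]; s^0: [1.47]
First column: [1, 4.5, 5.83333, 1.47]. Sign changes = 0.
Yes, stable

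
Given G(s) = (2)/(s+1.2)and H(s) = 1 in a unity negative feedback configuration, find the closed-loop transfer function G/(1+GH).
Closed-loop T = G/(1+GH).
Numerator: G_num * H_den = 2.
Denominator: G_den * H_den + G_num * H_num = (s + 1.2) + (2) = s + 3.2.
T(s) = (2)/(s + 3.2)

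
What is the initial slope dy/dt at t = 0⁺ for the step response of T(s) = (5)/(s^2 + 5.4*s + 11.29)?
IVT: y'(0⁺) = lim_{s→∞} s²·Y(s) = lim_{s→∞} s·T(s).
deg(num) = 0, deg(den) = 2, relative degree = 2 ≥ 2, so s·T(s) → 0. Initial slope = 0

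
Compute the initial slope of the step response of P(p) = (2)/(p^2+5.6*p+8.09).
IVT: y'(0⁺) = lim_{p→∞} p²·Y(p) = lim_{p→∞} p·P(p).
deg(num) = 0, deg(den) = 2, relative degree = 2 ≥ 2, so p·P(p) → 0. Initial slope = 0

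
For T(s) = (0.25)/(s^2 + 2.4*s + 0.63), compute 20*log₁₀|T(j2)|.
Substitute s = j*2: T(j2) = -0.0244935 - 0.0348869j.
|T(j2)| = sqrt(Re² + Im²) = 0.04263.
20*log₁₀(0.04263) = -27.41 dB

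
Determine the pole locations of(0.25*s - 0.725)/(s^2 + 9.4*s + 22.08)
Set denominator = 0: s^2 + 9.4*s + 22.08 = (s + 4.8)(s + 4.6) = 0 → Poles: -4.6, -4.8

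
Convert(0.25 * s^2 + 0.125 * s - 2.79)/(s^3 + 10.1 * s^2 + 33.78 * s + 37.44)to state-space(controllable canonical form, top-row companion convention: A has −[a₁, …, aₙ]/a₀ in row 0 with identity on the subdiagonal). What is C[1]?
Reachable canonical form: C = numerator coefficients (right-aligned, zero-padded to length n).
num = 0.25*s^2 + 0.125*s - 2.79, C = [[0.25, 0.125, -2.79]].
C[1] = 0.125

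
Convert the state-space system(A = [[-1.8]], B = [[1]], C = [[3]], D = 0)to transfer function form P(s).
P(s) = C(sI - A)⁻¹B + D.
Characteristic polynomial det(sI - A) = s + 1.8.
Numerator from C·adj(sI-A)·B + D·det(sI-A) = 3.
P(s) = (3)/(s + 1.8)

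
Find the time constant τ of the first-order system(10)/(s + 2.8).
First-order system: τ = -1/pole. Pole = -2.8. τ = -1/(-2.8) = 0.3571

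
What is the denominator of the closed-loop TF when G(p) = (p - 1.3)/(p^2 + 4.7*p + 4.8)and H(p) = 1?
Characteristic poly = G_den * H_den + G_num * H_num = (p^2 + 4.7*p + 4.8) + (p - 1.3) = p^2 + 5.7*p + 3.5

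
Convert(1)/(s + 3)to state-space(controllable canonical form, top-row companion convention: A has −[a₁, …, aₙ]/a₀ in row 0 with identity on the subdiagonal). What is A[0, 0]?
Reachable canonical form for den = s + 3: top row of A = -[a₁,a₂,...,aₙ]/a₀, ones on the subdiagonal, zeros elsewhere.
A = [[-3]].
A[0,0] = -3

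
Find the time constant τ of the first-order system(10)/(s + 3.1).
First-order system: τ = -1/pole. Pole = -3.1. τ = -1/(-3.1) = 0.3226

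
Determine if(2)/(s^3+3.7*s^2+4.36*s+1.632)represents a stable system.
Denominator: s^3 + 3.7*s^2 + 4.36*s + 1.632 = (s + 0.8)(s + 1.7)(s + 1.2). Poles: -0.8, -1.2, -1.7. All Re(p)<0: Yes (stable)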